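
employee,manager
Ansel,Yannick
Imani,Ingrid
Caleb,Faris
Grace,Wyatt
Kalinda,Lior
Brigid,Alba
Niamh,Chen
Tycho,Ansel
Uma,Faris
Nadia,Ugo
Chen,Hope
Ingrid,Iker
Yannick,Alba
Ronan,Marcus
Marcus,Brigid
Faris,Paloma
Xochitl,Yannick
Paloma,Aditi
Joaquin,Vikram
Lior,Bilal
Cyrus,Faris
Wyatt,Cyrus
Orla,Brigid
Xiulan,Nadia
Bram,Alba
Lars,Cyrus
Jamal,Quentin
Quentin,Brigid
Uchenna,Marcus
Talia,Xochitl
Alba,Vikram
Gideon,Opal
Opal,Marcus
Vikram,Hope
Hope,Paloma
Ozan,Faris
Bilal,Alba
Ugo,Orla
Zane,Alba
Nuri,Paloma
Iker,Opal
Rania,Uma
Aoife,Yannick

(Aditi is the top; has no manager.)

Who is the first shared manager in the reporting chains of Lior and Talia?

Lior's chain of managers is Bilal, Alba, Vikram, Hope, Paloma, Aditi. Talia's chain of managers is Xochitl, Yannick, Alba, Vikram, Hope, Paloma, Aditi. The first manager that appears in both chains is Alba.

Alba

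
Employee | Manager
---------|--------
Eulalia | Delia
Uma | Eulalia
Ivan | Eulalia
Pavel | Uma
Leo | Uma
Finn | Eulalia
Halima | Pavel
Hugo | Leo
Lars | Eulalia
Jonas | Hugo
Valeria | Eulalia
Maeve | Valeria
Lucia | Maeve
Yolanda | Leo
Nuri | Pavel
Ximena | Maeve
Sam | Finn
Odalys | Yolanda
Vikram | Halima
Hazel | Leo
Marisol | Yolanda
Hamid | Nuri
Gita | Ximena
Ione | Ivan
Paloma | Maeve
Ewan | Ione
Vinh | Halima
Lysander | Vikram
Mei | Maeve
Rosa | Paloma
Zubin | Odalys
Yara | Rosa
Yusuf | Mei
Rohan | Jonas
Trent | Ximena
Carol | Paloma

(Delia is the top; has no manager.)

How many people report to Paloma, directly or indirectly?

Paloma directly manages Rosa, Carol. Under Rosa: Yara (1). Carol has no reports. So Paloma's organization is 2 direct reports plus everyone under them: 2 + 1 = 3.

3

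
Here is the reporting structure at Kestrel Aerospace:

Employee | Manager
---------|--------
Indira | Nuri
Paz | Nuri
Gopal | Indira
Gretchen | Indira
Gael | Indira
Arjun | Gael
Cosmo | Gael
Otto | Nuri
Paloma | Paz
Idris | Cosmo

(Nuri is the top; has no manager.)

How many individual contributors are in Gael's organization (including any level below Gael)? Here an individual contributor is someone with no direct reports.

2

The people in Gael's organization with no one reporting to them are Idris, Arjun. That is 2.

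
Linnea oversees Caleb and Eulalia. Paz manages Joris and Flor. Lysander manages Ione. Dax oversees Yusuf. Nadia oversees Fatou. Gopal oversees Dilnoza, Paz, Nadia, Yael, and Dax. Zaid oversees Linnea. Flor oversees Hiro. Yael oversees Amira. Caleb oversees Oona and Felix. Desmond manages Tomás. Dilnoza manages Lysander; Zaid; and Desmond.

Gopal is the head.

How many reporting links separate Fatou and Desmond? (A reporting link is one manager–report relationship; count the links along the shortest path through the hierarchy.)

Fatou is 2 levels below Gopal, and Desmond is 2 levels below Gopal (their lowest common manager). The shortest path runs up from Fatou to Gopal and back down to Desmond: 2 + 2 = 4 links.

4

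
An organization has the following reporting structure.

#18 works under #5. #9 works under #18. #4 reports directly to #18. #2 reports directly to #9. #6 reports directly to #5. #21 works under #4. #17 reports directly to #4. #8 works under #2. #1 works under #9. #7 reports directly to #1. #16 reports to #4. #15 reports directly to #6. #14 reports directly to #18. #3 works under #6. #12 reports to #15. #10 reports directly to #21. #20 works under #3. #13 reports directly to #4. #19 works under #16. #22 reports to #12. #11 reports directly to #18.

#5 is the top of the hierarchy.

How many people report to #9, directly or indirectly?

#9 directly manages #2, #1. Under #2: #8 (1). Under #1: #7 (1). So #9's organization is 2 direct reports plus everyone under them: 2 + 2 = 4.

4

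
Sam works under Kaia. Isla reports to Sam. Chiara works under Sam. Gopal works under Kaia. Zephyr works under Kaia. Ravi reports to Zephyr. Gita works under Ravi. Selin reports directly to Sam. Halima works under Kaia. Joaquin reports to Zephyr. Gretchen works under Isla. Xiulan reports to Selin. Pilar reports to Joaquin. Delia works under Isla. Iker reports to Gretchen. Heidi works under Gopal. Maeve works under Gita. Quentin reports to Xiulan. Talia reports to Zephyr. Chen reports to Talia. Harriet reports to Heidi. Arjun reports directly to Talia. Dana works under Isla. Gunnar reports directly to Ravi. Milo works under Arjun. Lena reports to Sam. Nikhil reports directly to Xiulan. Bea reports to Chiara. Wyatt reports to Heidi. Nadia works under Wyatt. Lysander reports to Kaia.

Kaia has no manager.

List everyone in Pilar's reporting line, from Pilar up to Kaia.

Pilar -> Joaquin -> Zephyr -> Kaia

Pilar reports to Joaquin. Joaquin reports to Zephyr. Zephyr reports to Kaia. Kaia is at the top.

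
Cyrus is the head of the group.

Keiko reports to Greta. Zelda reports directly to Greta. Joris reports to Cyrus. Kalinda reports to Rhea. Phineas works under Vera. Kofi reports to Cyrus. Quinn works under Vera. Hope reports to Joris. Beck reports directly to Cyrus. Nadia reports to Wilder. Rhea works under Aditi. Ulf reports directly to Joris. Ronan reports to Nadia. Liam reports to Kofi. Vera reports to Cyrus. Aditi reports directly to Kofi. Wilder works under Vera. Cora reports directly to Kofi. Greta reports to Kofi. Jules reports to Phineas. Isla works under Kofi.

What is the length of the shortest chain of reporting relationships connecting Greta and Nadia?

Greta is 2 levels below Cyrus, and Nadia is 3 levels below Cyrus (their lowest common manager). The shortest path runs up from Greta to Cyrus and back down to Nadia: 2 + 3 = 5 links.

5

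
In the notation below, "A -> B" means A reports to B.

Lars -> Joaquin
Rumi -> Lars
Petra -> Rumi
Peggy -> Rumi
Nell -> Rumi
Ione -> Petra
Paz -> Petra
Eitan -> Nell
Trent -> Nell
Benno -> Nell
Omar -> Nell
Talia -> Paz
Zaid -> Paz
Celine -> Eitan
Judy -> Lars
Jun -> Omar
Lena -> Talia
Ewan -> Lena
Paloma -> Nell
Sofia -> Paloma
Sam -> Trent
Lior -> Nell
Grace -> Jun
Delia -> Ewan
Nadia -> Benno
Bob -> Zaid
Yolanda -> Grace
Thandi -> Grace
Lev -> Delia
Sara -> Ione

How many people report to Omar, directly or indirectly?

Omar directly manages Jun. Under Jun: Grace, Thandi, Yolanda (3). That's 4 in total.

4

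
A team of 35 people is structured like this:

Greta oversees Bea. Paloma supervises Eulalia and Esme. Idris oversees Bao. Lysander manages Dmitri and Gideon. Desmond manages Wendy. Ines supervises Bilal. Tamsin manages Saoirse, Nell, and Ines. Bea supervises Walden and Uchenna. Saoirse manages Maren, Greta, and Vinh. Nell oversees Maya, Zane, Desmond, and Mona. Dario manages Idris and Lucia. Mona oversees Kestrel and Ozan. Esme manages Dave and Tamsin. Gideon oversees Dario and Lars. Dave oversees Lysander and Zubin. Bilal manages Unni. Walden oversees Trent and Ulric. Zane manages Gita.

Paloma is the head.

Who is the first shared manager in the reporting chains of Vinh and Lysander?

Vinh's chain of managers is Saoirse, Tamsin, Esme, Paloma. Lysander's chain of managers is Dave, Esme, Paloma. The first manager that appears in both chains is Esme.

Esme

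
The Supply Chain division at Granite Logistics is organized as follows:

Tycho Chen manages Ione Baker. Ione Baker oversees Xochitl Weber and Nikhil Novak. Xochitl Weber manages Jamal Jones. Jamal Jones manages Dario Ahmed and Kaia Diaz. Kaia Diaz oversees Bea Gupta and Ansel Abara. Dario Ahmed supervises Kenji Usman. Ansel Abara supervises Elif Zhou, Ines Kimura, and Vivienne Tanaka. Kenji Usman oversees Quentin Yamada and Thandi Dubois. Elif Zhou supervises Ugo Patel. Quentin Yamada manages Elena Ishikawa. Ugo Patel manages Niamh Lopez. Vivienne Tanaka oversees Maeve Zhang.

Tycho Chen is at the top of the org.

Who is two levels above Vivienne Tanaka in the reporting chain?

Kaia Diaz

Vivienne Tanaka reports to Ansel Abara, and Ansel Abara reports to Kaia Diaz. So Vivienne Tanaka's skip-level manager is Kaia Diaz.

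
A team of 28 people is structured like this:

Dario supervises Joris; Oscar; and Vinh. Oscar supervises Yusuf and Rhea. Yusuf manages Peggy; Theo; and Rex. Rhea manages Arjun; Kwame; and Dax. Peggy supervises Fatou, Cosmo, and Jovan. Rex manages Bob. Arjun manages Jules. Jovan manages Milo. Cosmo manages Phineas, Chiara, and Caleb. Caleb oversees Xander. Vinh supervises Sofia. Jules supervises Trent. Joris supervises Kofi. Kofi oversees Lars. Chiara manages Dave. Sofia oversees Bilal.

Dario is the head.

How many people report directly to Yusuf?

Yusuf directly manages Peggy, Rex, Theo. That is 3 direct reports.

3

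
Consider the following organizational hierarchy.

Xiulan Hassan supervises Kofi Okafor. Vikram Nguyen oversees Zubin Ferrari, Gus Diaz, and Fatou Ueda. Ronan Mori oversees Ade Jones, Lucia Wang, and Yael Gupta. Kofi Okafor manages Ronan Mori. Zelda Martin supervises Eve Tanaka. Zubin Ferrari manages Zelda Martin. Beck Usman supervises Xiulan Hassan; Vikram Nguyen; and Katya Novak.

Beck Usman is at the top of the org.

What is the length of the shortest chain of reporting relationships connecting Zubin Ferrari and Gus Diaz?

2

Zubin Ferrari is 1 level below Vikram Nguyen, and Gus Diaz is 1 level below Vikram Nguyen (their lowest common manager). The shortest path runs up from Zubin Ferrari to Vikram Nguyen and back down to Gus Diaz: 1 + 1 = 2 links.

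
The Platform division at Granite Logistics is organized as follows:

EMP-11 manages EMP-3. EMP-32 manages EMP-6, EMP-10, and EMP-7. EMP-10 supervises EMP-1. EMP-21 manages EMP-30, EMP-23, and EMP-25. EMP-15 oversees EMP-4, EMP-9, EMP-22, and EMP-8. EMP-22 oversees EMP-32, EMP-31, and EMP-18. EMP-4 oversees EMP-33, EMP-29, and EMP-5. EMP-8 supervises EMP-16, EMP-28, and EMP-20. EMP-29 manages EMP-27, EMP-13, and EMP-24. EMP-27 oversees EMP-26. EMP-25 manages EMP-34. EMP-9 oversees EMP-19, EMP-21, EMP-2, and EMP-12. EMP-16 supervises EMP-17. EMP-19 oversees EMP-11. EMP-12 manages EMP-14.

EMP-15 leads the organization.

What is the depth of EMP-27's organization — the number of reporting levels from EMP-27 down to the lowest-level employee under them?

1

The longest chain under EMP-27 runs EMP-27 → EMP-26, which is 1 level below EMP-27.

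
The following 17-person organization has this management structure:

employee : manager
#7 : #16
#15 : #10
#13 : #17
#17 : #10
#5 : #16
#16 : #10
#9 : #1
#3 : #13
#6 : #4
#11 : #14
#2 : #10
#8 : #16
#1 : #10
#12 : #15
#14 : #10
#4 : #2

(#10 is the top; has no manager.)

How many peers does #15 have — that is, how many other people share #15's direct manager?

#15 reports to #10. #10's other direct reports are #17, #14, #16, #2, #1 — 5 peers.

5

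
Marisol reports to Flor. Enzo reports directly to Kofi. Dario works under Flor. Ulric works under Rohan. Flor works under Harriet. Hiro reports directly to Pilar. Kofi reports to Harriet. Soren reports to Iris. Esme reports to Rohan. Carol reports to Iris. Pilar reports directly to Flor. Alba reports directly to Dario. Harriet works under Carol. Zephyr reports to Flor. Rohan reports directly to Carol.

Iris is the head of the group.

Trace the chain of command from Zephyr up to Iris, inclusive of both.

Zephyr reports to Flor. Flor reports to Harriet. Harriet reports to Carol. Carol reports to Iris. Iris is at the top.

Zephyr -> Flor -> Harriet -> Carol -> Iris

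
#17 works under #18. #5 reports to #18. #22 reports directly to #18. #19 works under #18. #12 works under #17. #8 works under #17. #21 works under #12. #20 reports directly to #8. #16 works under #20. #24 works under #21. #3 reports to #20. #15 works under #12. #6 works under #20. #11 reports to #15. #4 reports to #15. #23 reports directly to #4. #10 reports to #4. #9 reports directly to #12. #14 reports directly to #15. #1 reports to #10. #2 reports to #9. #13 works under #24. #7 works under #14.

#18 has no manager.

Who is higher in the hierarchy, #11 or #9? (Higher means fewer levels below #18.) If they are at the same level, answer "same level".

#9

#11 is 4 levels below #18; #9 is 3. #9 is higher.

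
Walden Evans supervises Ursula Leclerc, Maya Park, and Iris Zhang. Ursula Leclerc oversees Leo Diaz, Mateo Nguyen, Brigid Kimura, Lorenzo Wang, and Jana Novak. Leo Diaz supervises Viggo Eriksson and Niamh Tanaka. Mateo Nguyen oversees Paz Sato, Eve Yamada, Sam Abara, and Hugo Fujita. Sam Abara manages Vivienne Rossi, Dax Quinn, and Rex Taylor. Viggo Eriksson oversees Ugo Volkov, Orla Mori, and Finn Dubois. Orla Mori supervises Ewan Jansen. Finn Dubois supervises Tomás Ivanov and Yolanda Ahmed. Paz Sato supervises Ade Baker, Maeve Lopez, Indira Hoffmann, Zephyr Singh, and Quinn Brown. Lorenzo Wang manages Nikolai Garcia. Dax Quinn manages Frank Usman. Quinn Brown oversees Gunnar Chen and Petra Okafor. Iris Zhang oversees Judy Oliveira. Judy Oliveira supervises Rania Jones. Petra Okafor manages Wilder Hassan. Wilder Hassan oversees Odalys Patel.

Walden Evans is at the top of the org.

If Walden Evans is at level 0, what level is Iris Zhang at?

1

Chain from Iris Zhang up to Walden Evans: Iris Zhang → Walden Evans. That is 1 step up, so Iris Zhang is 1 level below Walden Evans.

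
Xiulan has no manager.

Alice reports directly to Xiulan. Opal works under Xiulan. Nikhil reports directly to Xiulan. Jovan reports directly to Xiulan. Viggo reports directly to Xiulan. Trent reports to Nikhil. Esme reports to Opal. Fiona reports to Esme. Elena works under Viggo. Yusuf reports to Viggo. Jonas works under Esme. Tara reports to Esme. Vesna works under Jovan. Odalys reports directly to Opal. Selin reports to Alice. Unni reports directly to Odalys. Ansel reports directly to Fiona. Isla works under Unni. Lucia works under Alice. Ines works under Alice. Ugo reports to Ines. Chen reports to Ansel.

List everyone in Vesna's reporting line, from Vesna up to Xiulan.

Vesna reports to Jovan. Jovan reports to Xiulan. Xiulan is at the top.

Vesna -> Jovan -> Xiulan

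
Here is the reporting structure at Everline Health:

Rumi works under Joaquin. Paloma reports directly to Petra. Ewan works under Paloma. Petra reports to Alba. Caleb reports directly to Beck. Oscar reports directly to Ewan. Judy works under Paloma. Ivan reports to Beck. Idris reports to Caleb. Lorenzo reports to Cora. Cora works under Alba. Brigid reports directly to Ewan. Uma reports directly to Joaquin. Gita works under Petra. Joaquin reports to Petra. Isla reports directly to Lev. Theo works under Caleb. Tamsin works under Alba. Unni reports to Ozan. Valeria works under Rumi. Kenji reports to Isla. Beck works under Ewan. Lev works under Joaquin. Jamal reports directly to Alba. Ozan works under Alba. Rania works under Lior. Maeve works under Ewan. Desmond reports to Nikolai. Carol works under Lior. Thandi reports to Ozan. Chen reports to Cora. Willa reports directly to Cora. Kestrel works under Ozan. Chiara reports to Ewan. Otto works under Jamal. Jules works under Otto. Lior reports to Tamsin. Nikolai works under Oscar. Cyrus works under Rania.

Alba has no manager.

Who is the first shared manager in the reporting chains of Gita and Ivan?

Petra

Gita's chain of managers is Petra, Alba. Ivan's chain of managers is Beck, Ewan, Paloma, Petra, Alba. The first manager that appears in both chains is Petra.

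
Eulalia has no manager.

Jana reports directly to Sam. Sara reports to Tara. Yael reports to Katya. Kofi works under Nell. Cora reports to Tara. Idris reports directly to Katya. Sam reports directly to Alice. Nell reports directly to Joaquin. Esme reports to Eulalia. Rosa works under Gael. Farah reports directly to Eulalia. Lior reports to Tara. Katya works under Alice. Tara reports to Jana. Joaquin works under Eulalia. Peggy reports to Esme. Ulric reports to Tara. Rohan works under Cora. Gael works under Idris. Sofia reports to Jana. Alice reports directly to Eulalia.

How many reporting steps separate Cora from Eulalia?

5

Chain from Cora up to Eulalia: Cora → Tara → Jana → Sam → Alice → Eulalia. That is 5 steps up, so Cora is 5 levels below Eulalia.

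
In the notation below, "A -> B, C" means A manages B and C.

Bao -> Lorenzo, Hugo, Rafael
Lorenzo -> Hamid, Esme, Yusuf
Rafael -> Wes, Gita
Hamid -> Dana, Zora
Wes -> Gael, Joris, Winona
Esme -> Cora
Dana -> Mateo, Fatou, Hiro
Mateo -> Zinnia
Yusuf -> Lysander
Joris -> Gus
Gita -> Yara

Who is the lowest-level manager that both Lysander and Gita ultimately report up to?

Bao

Lysander's chain of managers is Yusuf, Lorenzo, Bao. Gita's chain of managers is Rafael, Bao. The first manager that appears in both chains is Bao.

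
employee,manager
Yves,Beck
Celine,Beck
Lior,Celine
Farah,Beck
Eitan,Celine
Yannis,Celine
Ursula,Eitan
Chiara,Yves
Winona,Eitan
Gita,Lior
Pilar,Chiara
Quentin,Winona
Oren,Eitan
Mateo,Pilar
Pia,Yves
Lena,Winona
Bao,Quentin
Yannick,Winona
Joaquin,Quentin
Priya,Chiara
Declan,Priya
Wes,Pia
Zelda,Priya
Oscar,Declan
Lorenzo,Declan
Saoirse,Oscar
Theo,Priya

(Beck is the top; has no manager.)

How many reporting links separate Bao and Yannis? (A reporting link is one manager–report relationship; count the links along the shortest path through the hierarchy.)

Bao is 4 levels below Celine, and Yannis is 1 level below Celine (their lowest common manager). The shortest path runs up from Bao to Celine and back down to Yannis: 4 + 1 = 5 links.

5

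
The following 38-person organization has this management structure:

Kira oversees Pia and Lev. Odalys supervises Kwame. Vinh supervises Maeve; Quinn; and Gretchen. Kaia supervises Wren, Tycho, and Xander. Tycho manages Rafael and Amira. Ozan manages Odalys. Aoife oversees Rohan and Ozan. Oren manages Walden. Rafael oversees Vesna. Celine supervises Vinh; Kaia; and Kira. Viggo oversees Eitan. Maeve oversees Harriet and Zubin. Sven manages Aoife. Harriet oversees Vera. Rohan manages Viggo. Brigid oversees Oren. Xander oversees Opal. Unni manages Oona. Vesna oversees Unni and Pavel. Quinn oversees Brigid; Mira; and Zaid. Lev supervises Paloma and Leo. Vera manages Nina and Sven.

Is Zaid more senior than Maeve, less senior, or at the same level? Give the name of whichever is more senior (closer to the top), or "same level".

Maeve

Zaid is 3 levels below Celine; Maeve is 2. Maeve is higher.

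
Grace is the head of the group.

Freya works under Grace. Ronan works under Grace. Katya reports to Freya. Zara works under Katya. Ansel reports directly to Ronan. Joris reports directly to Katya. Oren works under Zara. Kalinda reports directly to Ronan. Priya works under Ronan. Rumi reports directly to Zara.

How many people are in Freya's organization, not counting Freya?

5

Freya directly manages Katya. Under Katya: Joris, Zara, Rumi, Oren (4). That's 5 in total.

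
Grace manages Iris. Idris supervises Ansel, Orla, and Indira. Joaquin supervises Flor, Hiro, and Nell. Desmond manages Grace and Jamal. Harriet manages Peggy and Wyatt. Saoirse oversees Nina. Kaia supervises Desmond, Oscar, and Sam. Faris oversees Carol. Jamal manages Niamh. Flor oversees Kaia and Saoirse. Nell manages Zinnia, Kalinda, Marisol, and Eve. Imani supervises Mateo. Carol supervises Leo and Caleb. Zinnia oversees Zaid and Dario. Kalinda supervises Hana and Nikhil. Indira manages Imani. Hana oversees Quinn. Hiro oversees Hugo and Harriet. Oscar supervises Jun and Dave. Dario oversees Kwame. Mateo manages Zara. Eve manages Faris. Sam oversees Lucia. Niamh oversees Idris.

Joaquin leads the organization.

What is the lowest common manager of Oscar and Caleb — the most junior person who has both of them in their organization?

Oscar's chain of managers is Kaia, Flor, Joaquin. Caleb's chain of managers is Carol, Faris, Eve, Nell, Joaquin. The first manager that appears in both chains is Joaquin.

Joaquin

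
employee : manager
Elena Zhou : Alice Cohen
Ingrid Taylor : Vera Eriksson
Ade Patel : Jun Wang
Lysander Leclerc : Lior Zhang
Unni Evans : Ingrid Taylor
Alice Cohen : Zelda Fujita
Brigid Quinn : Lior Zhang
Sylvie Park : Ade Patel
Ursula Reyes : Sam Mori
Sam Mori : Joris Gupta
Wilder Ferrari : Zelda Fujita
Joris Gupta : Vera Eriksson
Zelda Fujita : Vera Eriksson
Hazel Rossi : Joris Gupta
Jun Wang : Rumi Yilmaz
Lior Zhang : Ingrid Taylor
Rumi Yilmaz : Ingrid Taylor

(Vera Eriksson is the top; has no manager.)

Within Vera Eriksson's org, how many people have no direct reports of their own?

8

The people in Vera Eriksson's organization with no one reporting to them are Ursula Reyes, Hazel Rossi, Unni Evans, Lysander Leclerc, Brigid Quinn, Sylvie Park, Wilder Ferrari, Elena Zhou. That is 8.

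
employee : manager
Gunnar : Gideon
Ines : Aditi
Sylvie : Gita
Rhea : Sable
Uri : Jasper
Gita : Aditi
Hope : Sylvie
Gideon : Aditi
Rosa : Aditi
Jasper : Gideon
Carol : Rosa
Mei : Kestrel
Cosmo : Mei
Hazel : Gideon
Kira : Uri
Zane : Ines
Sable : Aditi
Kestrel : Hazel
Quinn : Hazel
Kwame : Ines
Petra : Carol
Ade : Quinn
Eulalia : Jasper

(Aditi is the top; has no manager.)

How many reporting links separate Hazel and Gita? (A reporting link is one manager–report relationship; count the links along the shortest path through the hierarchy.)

3

Hazel is 2 levels below Aditi, and Gita is 1 level below Aditi (their lowest common manager). The shortest path runs up from Hazel to Aditi and back down to Gita: 2 + 1 = 3 links.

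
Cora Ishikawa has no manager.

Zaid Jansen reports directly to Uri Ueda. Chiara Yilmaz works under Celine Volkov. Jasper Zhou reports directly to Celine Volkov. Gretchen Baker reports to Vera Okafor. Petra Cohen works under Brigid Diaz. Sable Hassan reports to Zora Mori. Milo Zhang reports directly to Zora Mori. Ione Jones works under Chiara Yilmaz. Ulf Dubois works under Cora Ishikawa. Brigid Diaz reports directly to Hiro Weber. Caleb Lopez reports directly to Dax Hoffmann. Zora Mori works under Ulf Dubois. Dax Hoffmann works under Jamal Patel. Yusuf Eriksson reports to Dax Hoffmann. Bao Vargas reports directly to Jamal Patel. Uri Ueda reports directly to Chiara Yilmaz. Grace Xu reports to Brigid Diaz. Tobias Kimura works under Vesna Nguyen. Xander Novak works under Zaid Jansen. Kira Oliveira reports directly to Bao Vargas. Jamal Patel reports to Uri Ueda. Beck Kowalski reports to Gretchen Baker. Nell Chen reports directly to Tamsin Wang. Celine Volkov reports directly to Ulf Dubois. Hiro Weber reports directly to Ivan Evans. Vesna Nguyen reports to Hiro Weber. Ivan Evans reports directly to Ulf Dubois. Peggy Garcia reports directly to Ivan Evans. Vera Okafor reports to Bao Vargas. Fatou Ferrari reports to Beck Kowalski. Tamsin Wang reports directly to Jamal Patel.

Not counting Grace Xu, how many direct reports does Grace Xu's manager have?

Grace Xu reports to Brigid Diaz. Brigid Diaz's other direct reports are Petra Cohen — 1 peer.

1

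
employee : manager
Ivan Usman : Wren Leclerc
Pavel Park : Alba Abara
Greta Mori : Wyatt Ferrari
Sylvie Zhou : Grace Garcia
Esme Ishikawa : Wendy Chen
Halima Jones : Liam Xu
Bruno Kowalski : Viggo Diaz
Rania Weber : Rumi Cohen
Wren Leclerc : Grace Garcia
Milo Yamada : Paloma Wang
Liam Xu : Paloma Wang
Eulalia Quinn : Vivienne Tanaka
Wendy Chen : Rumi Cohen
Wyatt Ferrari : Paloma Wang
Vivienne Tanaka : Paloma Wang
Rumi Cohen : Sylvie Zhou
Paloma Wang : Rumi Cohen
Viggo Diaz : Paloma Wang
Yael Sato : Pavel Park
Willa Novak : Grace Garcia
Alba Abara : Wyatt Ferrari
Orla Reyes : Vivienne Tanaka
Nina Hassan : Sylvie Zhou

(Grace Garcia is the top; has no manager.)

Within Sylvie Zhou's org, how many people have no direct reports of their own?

10

The people in Sylvie Zhou's organization with no one reporting to them are Nina Hassan, Esme Ishikawa, Rania Weber, Halima Jones, Milo Yamada, Orla Reyes, Eulalia Quinn, Bruno Kowalski, Yael Sato, Greta Mori. That is 10.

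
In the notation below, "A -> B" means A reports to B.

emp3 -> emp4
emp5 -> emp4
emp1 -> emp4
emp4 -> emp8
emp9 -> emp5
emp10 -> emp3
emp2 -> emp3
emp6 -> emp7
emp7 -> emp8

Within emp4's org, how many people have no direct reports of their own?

4

The people in emp4's organization with no one reporting to them are emp1, emp9, emp2, emp10. That is 4.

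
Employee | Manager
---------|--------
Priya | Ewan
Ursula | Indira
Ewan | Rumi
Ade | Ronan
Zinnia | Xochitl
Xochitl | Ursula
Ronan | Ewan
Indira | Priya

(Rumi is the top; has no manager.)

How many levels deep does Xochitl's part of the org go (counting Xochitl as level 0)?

1

The longest chain under Xochitl runs Xochitl → Zinnia, which is 1 level below Xochitl.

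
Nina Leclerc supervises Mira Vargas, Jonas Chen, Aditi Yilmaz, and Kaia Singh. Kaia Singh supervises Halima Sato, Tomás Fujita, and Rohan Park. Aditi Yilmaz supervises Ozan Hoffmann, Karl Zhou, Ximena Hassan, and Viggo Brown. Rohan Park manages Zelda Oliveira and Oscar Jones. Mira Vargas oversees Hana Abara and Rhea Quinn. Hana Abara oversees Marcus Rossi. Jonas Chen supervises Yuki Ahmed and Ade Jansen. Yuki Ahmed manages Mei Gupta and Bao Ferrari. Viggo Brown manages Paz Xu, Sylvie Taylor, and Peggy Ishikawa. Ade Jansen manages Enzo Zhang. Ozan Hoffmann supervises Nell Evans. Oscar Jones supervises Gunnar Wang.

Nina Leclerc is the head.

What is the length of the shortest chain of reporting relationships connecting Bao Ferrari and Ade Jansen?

3

Bao Ferrari is 2 levels below Jonas Chen, and Ade Jansen is 1 level below Jonas Chen (their lowest common manager). The shortest path runs up from Bao Ferrari to Jonas Chen and back down to Ade Jansen: 2 + 1 = 3 links.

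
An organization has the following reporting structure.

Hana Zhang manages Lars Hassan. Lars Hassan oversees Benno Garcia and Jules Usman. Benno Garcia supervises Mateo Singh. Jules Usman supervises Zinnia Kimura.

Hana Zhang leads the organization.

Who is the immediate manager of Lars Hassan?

Hana Zhang

Lars Hassan reports directly to Hana Zhang.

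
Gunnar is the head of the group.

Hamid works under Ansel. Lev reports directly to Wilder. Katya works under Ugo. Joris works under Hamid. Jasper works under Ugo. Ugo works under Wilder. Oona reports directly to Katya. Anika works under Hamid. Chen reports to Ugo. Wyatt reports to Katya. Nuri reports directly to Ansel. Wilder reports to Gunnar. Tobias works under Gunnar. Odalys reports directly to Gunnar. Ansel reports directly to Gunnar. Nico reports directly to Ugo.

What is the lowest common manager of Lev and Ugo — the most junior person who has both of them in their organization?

Wilder

Lev's chain of managers is Wilder, Gunnar. Ugo's chain of managers is Wilder, Gunnar. The first manager that appears in both chains is Wilder.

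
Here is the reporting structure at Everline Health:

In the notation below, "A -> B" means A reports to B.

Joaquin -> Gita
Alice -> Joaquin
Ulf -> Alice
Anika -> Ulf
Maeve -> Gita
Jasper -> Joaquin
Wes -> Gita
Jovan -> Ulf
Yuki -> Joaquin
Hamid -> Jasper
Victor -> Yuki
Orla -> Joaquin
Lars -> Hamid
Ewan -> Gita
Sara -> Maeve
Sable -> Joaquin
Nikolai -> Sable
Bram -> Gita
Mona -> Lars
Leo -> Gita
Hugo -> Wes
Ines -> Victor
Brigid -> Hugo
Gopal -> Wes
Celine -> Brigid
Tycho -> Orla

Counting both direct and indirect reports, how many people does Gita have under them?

Gita directly manages Joaquin, Maeve, Wes, Ewan, Bram, Leo. Under Joaquin: Sable, Nikolai, Orla, Tycho, Yuki, Victor, Ines, Jasper, Hamid, Lars, Mona, Alice, Ulf, Jovan, Anika (15). Under Maeve: Sara (1). Under Wes: Gopal, Hugo, Brigid, Celine (4). Ewan has no reports. Bram has no reports. Leo has no reports. So Gita's organization is 6 direct reports plus everyone under them: 16 + 2 + 5 + 1 + 1 + 1 = 26.

26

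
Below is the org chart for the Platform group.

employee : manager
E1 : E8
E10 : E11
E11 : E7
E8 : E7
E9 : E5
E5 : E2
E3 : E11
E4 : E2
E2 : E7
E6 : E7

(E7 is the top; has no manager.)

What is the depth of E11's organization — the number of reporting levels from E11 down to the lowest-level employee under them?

1

The longest chain under E11 runs E11 → E10, which is 1 level below E11.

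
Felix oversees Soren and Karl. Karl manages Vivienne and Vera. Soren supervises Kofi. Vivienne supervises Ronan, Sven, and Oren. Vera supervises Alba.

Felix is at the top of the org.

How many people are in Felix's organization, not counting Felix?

Felix directly manages Karl, Soren. Under Karl: Vera, Alba, Vivienne, Ronan, Oren, Sven (6). Under Soren: Kofi (1). So Felix's organization is 2 direct reports plus everyone under them: 7 + 2 = 9.

9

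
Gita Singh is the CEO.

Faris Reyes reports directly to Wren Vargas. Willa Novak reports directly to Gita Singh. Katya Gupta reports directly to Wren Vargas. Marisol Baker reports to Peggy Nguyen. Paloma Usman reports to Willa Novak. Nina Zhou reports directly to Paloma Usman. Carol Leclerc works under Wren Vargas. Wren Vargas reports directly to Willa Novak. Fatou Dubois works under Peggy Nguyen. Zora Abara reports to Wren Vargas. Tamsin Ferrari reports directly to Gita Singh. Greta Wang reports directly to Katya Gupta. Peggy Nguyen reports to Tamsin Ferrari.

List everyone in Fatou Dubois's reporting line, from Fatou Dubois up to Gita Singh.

Fatou Dubois -> Peggy Nguyen -> Tamsin Ferrari -> Gita Singh

Fatou Dubois reports to Peggy Nguyen. Peggy Nguyen reports to Tamsin Ferrari. Tamsin Ferrari reports to Gita Singh. Gita Singh is at the top.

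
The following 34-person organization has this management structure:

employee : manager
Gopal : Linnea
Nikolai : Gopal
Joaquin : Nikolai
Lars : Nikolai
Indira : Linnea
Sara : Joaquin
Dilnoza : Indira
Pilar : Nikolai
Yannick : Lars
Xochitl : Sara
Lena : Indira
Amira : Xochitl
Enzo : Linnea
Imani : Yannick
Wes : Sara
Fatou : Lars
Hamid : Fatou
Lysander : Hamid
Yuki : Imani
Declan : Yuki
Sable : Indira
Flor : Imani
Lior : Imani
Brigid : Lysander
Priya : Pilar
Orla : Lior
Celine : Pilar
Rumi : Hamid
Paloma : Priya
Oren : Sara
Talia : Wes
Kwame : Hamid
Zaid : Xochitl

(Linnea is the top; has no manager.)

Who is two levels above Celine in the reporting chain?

Celine reports to Pilar, and Pilar reports to Nikolai. So Celine's skip-level manager is Nikolai.

Nikolai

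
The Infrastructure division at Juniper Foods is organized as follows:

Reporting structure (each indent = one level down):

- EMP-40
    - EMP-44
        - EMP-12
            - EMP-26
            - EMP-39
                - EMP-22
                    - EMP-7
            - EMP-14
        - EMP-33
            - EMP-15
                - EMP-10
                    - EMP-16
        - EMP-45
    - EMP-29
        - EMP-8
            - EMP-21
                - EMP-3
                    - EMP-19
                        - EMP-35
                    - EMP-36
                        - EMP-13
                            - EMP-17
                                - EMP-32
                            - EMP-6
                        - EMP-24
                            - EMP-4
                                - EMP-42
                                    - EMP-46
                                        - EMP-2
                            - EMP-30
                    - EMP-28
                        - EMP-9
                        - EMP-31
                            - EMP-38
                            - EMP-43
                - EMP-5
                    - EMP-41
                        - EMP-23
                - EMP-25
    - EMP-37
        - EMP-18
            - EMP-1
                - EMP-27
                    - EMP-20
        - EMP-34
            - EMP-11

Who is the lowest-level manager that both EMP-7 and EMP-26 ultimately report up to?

EMP-12

EMP-7's chain of managers is EMP-22, EMP-39, EMP-12, EMP-44, EMP-40. EMP-26's chain of managers is EMP-12, EMP-44, EMP-40. The first manager that appears in both chains is EMP-12.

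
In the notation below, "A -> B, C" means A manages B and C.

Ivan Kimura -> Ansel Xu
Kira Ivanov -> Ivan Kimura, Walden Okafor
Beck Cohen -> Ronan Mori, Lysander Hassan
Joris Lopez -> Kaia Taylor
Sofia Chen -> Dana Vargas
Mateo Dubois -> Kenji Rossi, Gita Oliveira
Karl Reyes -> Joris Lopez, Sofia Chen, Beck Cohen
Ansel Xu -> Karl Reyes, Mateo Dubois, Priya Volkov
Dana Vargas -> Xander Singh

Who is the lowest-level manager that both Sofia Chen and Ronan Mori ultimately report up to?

Sofia Chen's chain of managers is Karl Reyes, Ansel Xu, Ivan Kimura, Kira Ivanov. Ronan Mori's chain of managers is Beck Cohen, Karl Reyes, Ansel Xu, Ivan Kimura, Kira Ivanov. The first manager that appears in both chains is Karl Reyes.

Karl Reyes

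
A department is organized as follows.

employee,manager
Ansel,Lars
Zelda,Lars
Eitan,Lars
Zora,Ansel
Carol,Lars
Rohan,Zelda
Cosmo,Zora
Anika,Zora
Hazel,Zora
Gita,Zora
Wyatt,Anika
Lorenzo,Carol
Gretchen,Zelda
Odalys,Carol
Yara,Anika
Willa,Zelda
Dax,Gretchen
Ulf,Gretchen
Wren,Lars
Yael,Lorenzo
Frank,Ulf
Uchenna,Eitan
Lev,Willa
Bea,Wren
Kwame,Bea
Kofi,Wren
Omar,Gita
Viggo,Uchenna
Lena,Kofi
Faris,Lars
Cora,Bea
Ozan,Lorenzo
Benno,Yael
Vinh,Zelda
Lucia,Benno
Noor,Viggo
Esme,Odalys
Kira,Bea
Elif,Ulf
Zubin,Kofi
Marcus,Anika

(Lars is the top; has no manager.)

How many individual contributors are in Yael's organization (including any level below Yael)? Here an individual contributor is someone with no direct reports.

1

The only person in Yael's organization with no one reporting to them is Lucia. That is 1.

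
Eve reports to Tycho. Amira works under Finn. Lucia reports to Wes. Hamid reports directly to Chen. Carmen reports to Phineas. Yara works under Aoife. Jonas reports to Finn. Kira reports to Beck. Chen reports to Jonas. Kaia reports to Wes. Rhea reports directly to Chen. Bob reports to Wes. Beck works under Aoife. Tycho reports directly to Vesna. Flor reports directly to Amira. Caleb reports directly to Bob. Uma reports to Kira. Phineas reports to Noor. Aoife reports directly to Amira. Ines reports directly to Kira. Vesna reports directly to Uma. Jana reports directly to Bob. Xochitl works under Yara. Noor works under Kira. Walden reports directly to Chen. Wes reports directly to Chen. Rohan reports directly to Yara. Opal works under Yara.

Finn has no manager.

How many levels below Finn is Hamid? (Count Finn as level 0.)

3

Chain from Hamid up to Finn: Hamid → Chen → Jonas → Finn. That is 3 steps up, so Hamid is 3 levels below Finn.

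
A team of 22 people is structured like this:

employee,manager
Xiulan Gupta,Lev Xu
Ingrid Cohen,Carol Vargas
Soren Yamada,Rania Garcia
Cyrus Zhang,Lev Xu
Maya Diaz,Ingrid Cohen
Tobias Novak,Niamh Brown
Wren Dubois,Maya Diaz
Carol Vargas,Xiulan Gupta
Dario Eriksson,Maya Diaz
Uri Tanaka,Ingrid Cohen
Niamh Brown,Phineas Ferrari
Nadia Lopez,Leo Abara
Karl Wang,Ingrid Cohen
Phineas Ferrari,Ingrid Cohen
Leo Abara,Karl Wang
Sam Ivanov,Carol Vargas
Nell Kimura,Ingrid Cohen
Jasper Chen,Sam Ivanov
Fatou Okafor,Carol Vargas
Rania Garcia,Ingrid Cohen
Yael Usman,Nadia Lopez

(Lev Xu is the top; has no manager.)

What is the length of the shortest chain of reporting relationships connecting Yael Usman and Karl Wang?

Yael Usman is in Karl Wang's organization: the chain from Yael Usman up to Karl Wang is Yael Usman → Nadia Lopez → Leo Abara → Karl Wang, which is 3 links.

3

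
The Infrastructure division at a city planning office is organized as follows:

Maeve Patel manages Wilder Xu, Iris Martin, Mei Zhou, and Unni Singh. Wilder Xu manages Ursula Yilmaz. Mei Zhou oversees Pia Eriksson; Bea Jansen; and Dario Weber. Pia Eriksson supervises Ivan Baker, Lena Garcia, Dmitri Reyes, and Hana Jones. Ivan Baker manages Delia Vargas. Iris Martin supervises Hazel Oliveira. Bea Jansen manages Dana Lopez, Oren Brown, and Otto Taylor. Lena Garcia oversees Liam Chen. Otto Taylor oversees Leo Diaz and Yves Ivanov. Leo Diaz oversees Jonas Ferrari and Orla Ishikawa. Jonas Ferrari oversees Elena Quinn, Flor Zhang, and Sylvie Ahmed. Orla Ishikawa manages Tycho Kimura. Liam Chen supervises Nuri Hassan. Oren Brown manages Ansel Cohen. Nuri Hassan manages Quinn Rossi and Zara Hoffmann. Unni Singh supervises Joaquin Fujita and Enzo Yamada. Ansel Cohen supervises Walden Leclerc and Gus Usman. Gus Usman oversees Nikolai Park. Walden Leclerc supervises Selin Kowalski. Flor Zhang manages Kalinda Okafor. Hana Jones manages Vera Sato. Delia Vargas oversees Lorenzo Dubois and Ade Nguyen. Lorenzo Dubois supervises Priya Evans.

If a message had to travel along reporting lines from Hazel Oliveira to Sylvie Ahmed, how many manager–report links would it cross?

Hazel Oliveira is 2 levels below Maeve Patel, and Sylvie Ahmed is 6 levels below Maeve Patel (their lowest common manager). The shortest path runs up from Hazel Oliveira to Maeve Patel and back down to Sylvie Ahmed: 2 + 6 = 8 links.

8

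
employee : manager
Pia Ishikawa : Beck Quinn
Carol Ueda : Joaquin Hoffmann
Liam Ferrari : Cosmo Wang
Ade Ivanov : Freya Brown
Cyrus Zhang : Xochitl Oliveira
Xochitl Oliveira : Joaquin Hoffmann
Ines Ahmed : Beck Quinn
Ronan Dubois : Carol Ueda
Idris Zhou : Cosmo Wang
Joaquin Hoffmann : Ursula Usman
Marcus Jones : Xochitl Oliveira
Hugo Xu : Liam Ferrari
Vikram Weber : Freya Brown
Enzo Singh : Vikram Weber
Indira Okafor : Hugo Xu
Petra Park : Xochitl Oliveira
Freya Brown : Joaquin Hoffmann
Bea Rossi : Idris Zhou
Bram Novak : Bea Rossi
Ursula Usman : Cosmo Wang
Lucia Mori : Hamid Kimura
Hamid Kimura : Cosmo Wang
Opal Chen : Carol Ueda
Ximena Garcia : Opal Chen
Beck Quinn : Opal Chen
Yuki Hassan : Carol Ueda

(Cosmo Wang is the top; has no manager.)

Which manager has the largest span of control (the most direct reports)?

Direct-report counts: Cosmo Wang has 4; Liam Ferrari has 1; Hugo Xu has 1; Hamid Kimura has 1; Ursula Usman has 1; Joaquin Hoffmann has 3; Xochitl Oliveira has 3; Freya Brown has 2; Vikram Weber has 1; Carol Ueda has 3; Opal Chen has 2; Beck Quinn has 2; Idris Zhou has 1; Bea Rossi has 1. The largest is 4, held by Cosmo Wang.

Cosmo Wang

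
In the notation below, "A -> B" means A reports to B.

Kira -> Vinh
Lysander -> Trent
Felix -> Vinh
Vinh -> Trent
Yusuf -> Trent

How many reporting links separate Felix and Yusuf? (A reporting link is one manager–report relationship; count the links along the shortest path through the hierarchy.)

3

Felix is 2 levels below Trent, and Yusuf is 1 level below Trent (their lowest common manager). The shortest path runs up from Felix to Trent and back down to Yusuf: 2 + 1 = 3 links.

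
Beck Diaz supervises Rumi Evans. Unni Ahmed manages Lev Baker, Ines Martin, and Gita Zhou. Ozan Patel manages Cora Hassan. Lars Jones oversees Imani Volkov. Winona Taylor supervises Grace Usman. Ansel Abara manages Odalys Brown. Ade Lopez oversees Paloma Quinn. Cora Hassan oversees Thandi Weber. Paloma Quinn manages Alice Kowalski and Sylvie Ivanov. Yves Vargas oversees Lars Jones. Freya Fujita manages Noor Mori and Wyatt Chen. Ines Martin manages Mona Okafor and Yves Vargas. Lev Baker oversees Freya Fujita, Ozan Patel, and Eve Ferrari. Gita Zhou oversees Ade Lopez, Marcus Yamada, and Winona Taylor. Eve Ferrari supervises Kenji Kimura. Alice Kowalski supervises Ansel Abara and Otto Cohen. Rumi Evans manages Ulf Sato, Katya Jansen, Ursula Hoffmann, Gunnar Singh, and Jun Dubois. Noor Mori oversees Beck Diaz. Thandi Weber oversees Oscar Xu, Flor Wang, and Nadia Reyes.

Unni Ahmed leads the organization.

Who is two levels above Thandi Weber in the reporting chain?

Ozan Patel

Thandi Weber reports to Cora Hassan, and Cora Hassan reports to Ozan Patel. So Thandi Weber's skip-level manager is Ozan Patel.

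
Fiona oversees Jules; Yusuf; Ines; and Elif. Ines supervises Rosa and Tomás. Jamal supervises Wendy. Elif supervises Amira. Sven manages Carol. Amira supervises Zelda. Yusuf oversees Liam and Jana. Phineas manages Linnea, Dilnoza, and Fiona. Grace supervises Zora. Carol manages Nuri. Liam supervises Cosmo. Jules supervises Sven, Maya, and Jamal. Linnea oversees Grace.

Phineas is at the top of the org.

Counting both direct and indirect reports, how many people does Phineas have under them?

22

Phineas directly manages Fiona, Linnea, Dilnoza. Under Fiona: Elif, Amira, Zelda, Ines, Tomás, Rosa, Yusuf, Jana, Liam, Cosmo, Jules, Jamal, Wendy, Maya, Sven, Carol, Nuri (17). Under Linnea: Grace, Zora (2). Dilnoza has no reports. So Phineas's organization is 3 direct reports plus everyone under them: 18 + 3 + 1 = 22.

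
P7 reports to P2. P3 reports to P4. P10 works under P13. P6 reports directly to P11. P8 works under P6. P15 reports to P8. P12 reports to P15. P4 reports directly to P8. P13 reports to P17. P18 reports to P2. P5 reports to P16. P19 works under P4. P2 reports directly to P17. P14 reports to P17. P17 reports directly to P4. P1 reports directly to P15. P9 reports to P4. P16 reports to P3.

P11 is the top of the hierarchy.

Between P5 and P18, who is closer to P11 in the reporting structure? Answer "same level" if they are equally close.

same level

Both P5 and P18 are 6 levels below P11.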